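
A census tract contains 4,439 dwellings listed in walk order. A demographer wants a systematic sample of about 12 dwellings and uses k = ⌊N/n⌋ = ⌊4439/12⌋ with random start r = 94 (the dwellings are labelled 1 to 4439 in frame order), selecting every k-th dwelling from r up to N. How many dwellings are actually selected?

12

k = ⌊4439/12⌋ = 369
Achieved size = ⌊(4439 − 94)/369⌋ + 1 = ⌊4345/369⌋ + 1 = 11 + 1 = 12
(last selection: 94 + 11×369 = 4153 ≤ 4439; next would be 4522 > 4439)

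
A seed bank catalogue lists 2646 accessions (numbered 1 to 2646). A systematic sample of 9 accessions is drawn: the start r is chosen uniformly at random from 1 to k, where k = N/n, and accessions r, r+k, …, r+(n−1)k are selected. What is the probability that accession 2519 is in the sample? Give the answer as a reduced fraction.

k = 2646/9 = 294.
Accession 2519 is selected iff r ≡ 2519 (mod 294); exactly one such r in {1,…,294}.
Inclusion probability = 1/294.

1/294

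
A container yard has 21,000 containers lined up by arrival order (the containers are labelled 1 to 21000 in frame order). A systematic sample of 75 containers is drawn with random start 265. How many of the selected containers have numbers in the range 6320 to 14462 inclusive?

k = 21000/75 = 280
First selection ≥ 6320: 265 + ⌈(6320−265)/280⌉·280 = 265 + 22×280 = 6425
Last selection ≤ 14462: 265 + ⌊(14462−265)/280⌋·280 = 265 + 50×280 = 14265
Count = 50 − 22 + 1 = 29

29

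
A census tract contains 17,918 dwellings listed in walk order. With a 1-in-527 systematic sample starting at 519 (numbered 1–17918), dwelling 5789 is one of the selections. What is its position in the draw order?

11

k = 527
position = (5789 − 519)/527 + 1 = 5270/527 + 1 = 10 + 1 = 11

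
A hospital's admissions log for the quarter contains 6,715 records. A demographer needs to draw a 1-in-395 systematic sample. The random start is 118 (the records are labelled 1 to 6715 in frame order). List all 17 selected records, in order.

118, 513, 908, 1303, 1698, 2093, 2488, 2883, 3278, 3673, 4068, 4463, 4858, 5253, 5648, 6043, 6438

record 1: 118
record 2: 118 + 395 = 513
record 3: 513 + 395 = 908
record 4: 908 + 395 = 1303
record 5: 1303 + 395 = 1698
record 6: 1698 + 395 = 2093
record 7: 2093 + 395 = 2488
record 8: 2488 + 395 = 2883
record 9: 2883 + 395 = 3278
record 10: 3278 + 395 = 3673
record 11: 3673 + 395 = 4068
record 12: 4068 + 395 = 4463
record 13: 4463 + 395 = 4858
record 14: 4858 + 395 = 5253
record 15: 5253 + 395 = 5648
record 16: 5648 + 395 = 6043
record 17: 6043 + 395 = 6438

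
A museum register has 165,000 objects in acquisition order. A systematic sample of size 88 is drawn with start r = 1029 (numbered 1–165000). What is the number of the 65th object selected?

121029

k = 165000/88 = 1875
65th selection = r + (65−1)·k = 1029 + 64×1875 = 1029 + 120000 = 121029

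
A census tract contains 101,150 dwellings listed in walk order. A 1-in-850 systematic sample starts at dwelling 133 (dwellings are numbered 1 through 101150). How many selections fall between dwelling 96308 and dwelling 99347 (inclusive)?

3

k = 850
First selection ≥ 96308: 133 + ⌈(96308−133)/850⌉·850 = 133 + 114×850 = 97033
Last selection ≤ 99347: 133 + ⌊(99347−133)/850⌋·850 = 133 + 116×850 = 98733
Count = 116 − 114 + 1 = 3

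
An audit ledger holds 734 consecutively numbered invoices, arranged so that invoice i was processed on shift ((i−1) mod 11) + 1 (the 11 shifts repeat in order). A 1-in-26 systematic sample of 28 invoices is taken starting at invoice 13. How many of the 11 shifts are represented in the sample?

11

Consecutive selections differ by k = 26, so their shift numbers differ by 26 mod 11 = 4.
gcd(26, 11) = 1, so the sample visits 11/1 = 11 distinct residues mod 11.
Start 13 is shift 2; the shifts hit are 1, 2, 3, 4, 5, 6, 7, 8, 9, 10, 11.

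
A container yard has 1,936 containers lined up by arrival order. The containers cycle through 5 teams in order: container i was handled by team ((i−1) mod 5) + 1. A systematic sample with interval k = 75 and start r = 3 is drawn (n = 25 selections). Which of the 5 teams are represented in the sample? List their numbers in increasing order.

Consecutive selections differ by k = 75, so their team numbers differ by 75 mod 5 = 0.
gcd(75, 5) = 5, so the sample visits 5/5 = 1 distinct residues mod 5.
Start 3 is team 3; the teams hit are 3.

3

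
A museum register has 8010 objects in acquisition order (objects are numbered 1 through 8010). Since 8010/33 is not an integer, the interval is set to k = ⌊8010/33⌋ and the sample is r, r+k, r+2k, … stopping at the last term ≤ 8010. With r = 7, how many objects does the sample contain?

34

k = ⌊8010/33⌋ = 242
Achieved size = ⌊(8010 − 7)/242⌋ + 1 = ⌊8003/242⌋ + 1 = 33 + 1 = 34
(last selection: 7 + 33×242 = 7993 ≤ 8010; next would be 8235 > 8010)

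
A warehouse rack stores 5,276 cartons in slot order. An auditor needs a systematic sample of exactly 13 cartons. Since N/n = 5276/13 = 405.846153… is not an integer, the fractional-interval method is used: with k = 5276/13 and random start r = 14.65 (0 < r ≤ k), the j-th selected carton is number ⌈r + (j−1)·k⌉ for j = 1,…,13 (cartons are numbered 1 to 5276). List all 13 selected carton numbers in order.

j=1: r + 0k = 14.65 → ⌈·⌉ = 15
j=2: r + 1k = 420.496153… → ⌈·⌉ = 421
j=3: r + 2k = 826.342307… → ⌈·⌉ = 827
j=4: r + 3k = 1232.188461… → ⌈·⌉ = 1233
j=5: r + 4k = 1638.034615… → ⌈·⌉ = 1639
j=6: r + 5k = 2043.880769… → ⌈·⌉ = 2044
j=7: r + 6k = 2449.726923… → ⌈·⌉ = 2450
j=8: r + 7k = 2855.573076… → ⌈·⌉ = 2856
j=9: r + 8k = 3261.419230… → ⌈·⌉ = 3262
j=10: r + 9k = 3667.265384… → ⌈·⌉ = 3668
j=11: r + 10k = 4073.111538… → ⌈·⌉ = 4074
j=12: r + 11k = 4478.957692… → ⌈·⌉ = 4479
j=13: r + 12k = 4884.803846… → ⌈·⌉ = 4885

15, 421, 827, 1233, 1639, 2044, 2450, 2856, 3262, 3668, 4074, 4479, 4885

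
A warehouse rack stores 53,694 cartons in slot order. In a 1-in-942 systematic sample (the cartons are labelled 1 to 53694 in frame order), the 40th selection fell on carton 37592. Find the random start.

k = 942
r = 37592 − (40−1)×942 = 37592 − 36738 = 854

854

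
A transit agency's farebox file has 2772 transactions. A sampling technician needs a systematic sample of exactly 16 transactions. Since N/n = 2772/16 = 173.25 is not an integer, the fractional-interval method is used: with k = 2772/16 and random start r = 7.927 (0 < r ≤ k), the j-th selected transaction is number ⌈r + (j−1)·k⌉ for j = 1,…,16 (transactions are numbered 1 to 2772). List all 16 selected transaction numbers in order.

8, 182, 355, 528, 701, 875, 1048, 1221, 1394, 1568, 1741, 1914, 2087, 2261, 2434, 2607

j=1: r + 0k = 7.927 → ⌈·⌉ = 8
j=2: r + 1k = 181.177 → ⌈·⌉ = 182
j=3: r + 2k = 354.427 → ⌈·⌉ = 355
j=4: r + 3k = 527.677 → ⌈·⌉ = 528
j=5: r + 4k = 700.927 → ⌈·⌉ = 701
j=6: r + 5k = 874.177 → ⌈·⌉ = 875
j=7: r + 6k = 1047.427 → ⌈·⌉ = 1048
j=8: r + 7k = 1220.677 → ⌈·⌉ = 1221
j=9: r + 8k = 1393.927 → ⌈·⌉ = 1394
j=10: r + 9k = 1567.177 → ⌈·⌉ = 1568
j=11: r + 10k = 1740.427 → ⌈·⌉ = 1741
j=12: r + 11k = 1913.677 → ⌈·⌉ = 1914
j=13: r + 12k = 2086.927 → ⌈·⌉ = 2087
j=14: r + 13k = 2260.177 → ⌈·⌉ = 2261
j=15: r + 14k = 2433.427 → ⌈·⌉ = 2434
j=16: r + 15k = 2606.677 → ⌈·⌉ = 2607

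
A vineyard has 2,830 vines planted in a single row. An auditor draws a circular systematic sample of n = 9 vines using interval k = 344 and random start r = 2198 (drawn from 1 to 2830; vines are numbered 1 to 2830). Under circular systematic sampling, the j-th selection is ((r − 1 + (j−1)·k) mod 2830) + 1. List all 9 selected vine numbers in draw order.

Selection 1: 2198
Selection 2: 2198 + 344 = 2542
Selection 3: 2542 + 344 = 2886 → 2886 − 2830 = 56
Selection 4: 56 + 344 = 400
Selection 5: 400 + 344 = 744
Selection 6: 744 + 344 = 1088
Selection 7: 1088 + 344 = 1432
Selection 8: 1432 + 344 = 1776
Selection 9: 1776 + 344 = 2120

2198, 2542, 56, 400, 744, 1088, 1432, 1776, 2120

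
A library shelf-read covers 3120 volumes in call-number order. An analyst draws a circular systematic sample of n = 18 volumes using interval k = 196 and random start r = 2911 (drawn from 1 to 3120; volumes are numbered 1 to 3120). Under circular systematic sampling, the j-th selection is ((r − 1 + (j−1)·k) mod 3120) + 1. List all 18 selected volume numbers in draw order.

2911, 3107, 183, 379, 575, 771, 967, 1163, 1359, 1555, 1751, 1947, 2143, 2339, 2535, 2731, 2927, 3

Selection 1: 2911
Selection 2: 2911 + 196 = 3107
Selection 3: 3107 + 196 = 3303 → 3303 − 3120 = 183
Selection 4: 183 + 196 = 379
Selection 5: 379 + 196 = 575
Selection 6: 575 + 196 = 771
Selection 7: 771 + 196 = 967
Selection 8: 967 + 196 = 1163
Selection 9: 1163 + 196 = 1359
Selection 10: 1359 + 196 = 1555
Selection 11: 1555 + 196 = 1751
Selection 12: 1751 + 196 = 1947
Selection 13: 1947 + 196 = 2143
Selection 14: 2143 + 196 = 2339
Selection 15: 2339 + 196 = 2535
Selection 16: 2535 + 196 = 2731
Selection 17: 2731 + 196 = 2927
Selection 18: 2927 + 196 = 3123 → 3123 − 3120 = 3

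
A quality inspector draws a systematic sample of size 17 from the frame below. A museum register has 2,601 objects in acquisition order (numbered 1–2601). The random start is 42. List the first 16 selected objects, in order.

k = N/n = 2601/17 = 153
object 1: 42
object 2: 42 + 153 = 195
object 3: 195 + 153 = 348
object 4: 348 + 153 = 501
object 5: 501 + 153 = 654
object 6: 654 + 153 = 807
object 7: 807 + 153 = 960
object 8: 960 + 153 = 1113
object 9: 1113 + 153 = 1266
object 10: 1266 + 153 = 1419
object 11: 1419 + 153 = 1572
object 12: 1572 + 153 = 1725
object 13: 1725 + 153 = 1878
object 14: 1878 + 153 = 2031
object 15: 2031 + 153 = 2184
object 16: 2184 + 153 = 2337

42, 195, 348, 501, 654, 807, 960, 1113, 1266, 1419, 1572, 1725, 1878, 2031, 2184, 2337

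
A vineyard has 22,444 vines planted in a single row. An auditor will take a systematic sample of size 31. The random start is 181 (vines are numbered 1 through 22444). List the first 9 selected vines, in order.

k = N/n = 22444/31 = 724
vine 1: 181
vine 2: 181 + 724 = 905
vine 3: 905 + 724 = 1629
vine 4: 1629 + 724 = 2353
vine 5: 2353 + 724 = 3077
vine 6: 3077 + 724 = 3801
vine 7: 3801 + 724 = 4525
vine 8: 4525 + 724 = 5249
vine 9: 5249 + 724 = 5973

181, 905, 1629, 2353, 3077, 3801, 4525, 5249, 5973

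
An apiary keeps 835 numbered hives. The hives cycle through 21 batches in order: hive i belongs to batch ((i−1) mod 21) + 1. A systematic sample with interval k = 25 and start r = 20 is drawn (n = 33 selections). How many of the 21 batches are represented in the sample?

21

Consecutive selections differ by k = 25, so their batch numbers differ by 25 mod 21 = 4.
gcd(25, 21) = 1, so the sample visits 21/1 = 21 distinct residues mod 21.
Start 20 is batch 20; the batches hit are 1, 2, 3, 4, 5, 6, 7, 8, 9, 10, 11, 12, 13, 14, 15, 16, 17, 18, 19, 20, 21.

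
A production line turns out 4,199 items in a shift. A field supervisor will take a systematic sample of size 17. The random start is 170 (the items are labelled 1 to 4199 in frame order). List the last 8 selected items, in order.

k = N/n = 4199/17 = 247
10th selection = 170 + 9×247 = 2393
11th: 2393 + 247 = 2640
12th: 2640 + 247 = 2887
13th: 2887 + 247 = 3134
14th: 3134 + 247 = 3381
15th: 3381 + 247 = 3628
16th: 3628 + 247 = 3875
17th: 3875 + 247 = 4122

2393, 2640, 2887, 3134, 3381, 3628, 3875, 4122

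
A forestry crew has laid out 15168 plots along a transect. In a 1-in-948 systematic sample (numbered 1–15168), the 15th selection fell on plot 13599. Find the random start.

k = 948
r = 13599 − (15−1)×948 = 13599 − 13272 = 327

327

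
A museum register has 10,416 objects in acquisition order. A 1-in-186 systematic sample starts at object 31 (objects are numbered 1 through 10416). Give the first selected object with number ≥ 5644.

k = 186
Steps past start: ⌈(5644 − 31)/186⌉ = ⌈5613/186⌉ = 31
Selected object: 31 + 31×186 = 5797

5797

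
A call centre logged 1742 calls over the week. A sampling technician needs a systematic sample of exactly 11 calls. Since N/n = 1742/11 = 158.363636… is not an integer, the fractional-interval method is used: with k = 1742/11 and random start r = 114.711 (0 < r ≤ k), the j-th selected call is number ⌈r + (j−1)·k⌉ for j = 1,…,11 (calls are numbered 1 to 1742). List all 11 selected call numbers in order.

j=1: r + 0k = 114.711 → ⌈·⌉ = 115
j=2: r + 1k = 273.074636… → ⌈·⌉ = 274
j=3: r + 2k = 431.438272… → ⌈·⌉ = 432
j=4: r + 3k = 589.801909… → ⌈·⌉ = 590
j=5: r + 4k = 748.165545… → ⌈·⌉ = 749
j=6: r + 5k = 906.529181… → ⌈·⌉ = 907
j=7: r + 6k = 1064.892818… → ⌈·⌉ = 1065
j=8: r + 7k = 1223.256454… → ⌈·⌉ = 1224
j=9: r + 8k = 1381.620090… → ⌈·⌉ = 1382
j=10: r + 9k = 1539.983727… → ⌈·⌉ = 1540
j=11: r + 10k = 1698.347363… → ⌈·⌉ = 1699

115, 274, 432, 590, 749, 907, 1065, 1224, 1382, 1540, 1699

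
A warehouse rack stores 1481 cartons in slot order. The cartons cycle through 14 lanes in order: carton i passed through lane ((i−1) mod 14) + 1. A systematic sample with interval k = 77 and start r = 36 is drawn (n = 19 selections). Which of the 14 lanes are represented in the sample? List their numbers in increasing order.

Consecutive selections differ by k = 77, so their lane numbers differ by 77 mod 14 = 7.
gcd(77, 14) = 7, so the sample visits 14/7 = 2 distinct residues mod 14.
Start 36 is lane 8; the lanes hit are 1, 8.

1, 8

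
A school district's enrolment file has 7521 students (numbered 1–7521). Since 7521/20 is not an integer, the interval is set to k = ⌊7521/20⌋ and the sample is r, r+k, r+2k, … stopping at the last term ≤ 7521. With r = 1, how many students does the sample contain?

k = ⌊7521/20⌋ = 376
Achieved size = ⌊(7521 − 1)/376⌋ + 1 = ⌊7520/376⌋ + 1 = 20 + 1 = 21
(last selection: 1 + 20×376 = 7521 ≤ 7521; next would be 7897 > 7521)

21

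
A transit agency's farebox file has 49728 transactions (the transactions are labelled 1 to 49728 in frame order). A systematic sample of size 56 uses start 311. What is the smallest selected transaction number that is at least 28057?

k = 49728/56 = 888
Steps past start: ⌈(28057 − 311)/888⌉ = ⌈27746/888⌉ = 32
Selected transaction: 311 + 32×888 = 28727

28727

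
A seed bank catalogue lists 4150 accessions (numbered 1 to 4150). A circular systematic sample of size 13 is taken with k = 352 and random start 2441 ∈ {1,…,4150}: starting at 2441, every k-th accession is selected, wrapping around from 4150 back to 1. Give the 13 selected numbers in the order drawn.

Selection 1: 2441
Selection 2: 2441 + 352 = 2793
Selection 3: 2793 + 352 = 3145
Selection 4: 3145 + 352 = 3497
Selection 5: 3497 + 352 = 3849
Selection 6: 3849 + 352 = 4201 → 4201 − 4150 = 51
Selection 7: 51 + 352 = 403
Selection 8: 403 + 352 = 755
Selection 9: 755 + 352 = 1107
Selection 10: 1107 + 352 = 1459
Selection 11: 1459 + 352 = 1811
Selection 12: 1811 + 352 = 2163
Selection 13: 2163 + 352 = 2515

2441, 2793, 3145, 3497, 3849, 51, 403, 755, 1107, 1459, 1811, 2163, 2515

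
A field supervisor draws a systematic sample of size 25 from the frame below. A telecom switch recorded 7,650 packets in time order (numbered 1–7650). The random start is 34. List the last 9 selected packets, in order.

4930, 5236, 5542, 5848, 6154, 6460, 6766, 7072, 7378

k = N/n = 7650/25 = 306
17th selection = 34 + 16×306 = 4930
18th: 4930 + 306 = 5236
19th: 5236 + 306 = 5542
20th: 5542 + 306 = 5848
21st: 5848 + 306 = 6154
22nd: 6154 + 306 = 6460
23rd: 6460 + 306 = 6766
24th: 6766 + 306 = 7072
25th: 7072 + 306 = 7378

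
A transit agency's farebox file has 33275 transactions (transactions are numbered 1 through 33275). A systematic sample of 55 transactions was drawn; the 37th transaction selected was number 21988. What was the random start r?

k = 33275/55 = 605
r = 21988 − (37−1)×605 = 21988 − 21780 = 208

208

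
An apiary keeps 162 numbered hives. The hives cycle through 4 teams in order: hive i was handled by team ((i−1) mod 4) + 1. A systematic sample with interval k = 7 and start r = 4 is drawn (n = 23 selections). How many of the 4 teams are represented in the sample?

Consecutive selections differ by k = 7, so their team numbers differ by 7 mod 4 = 3.
gcd(7, 4) = 1, so the sample visits 4/1 = 4 distinct residues mod 4.
Start 4 is team 4; the teams hit are 1, 2, 3, 4.

4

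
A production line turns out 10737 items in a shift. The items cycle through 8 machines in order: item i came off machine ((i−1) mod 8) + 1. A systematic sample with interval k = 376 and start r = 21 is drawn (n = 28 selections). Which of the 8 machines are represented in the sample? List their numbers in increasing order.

5

Consecutive selections differ by k = 376, so their machine numbers differ by 376 mod 8 = 0.
gcd(376, 8) = 8, so the sample visits 8/8 = 1 distinct residues mod 8.
Start 21 is machine 5; the machines hit are 5.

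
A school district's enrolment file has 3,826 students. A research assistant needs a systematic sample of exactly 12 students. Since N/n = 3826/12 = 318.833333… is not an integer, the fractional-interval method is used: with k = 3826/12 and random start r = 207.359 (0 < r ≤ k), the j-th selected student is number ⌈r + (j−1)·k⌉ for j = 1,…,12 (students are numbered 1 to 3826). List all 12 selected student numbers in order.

208, 527, 846, 1164, 1483, 1802, 2121, 2440, 2759, 3077, 3396, 3715

j=1: r + 0k = 207.359 → ⌈·⌉ = 208
j=2: r + 1k = 526.192333… → ⌈·⌉ = 527
j=3: r + 2k = 845.025666… → ⌈·⌉ = 846
j=4: r + 3k = 1163.859 → ⌈·⌉ = 1164
j=5: r + 4k = 1482.692333… → ⌈·⌉ = 1483
j=6: r + 5k = 1801.525666… → ⌈·⌉ = 1802
j=7: r + 6k = 2120.359 → ⌈·⌉ = 2121
j=8: r + 7k = 2439.192333… → ⌈·⌉ = 2440
j=9: r + 8k = 2758.025666… → ⌈·⌉ = 2759
j=10: r + 9k = 3076.859 → ⌈·⌉ = 3077
j=11: r + 10k = 3395.692333… → ⌈·⌉ = 3396
j=12: r + 11k = 3714.525666… → ⌈·⌉ = 3715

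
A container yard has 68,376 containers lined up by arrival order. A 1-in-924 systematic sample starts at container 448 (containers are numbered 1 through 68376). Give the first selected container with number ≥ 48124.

48496

k = 924
Steps past start: ⌈(48124 − 448)/924⌉ = ⌈47676/924⌉ = 52
Selected container: 448 + 52×924 = 48496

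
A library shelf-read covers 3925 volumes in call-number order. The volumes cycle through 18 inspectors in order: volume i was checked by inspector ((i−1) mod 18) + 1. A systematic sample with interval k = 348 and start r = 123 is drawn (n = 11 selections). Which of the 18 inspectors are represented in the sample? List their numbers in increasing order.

Consecutive selections differ by k = 348, so their inspector numbers differ by 348 mod 18 = 6.
gcd(348, 18) = 6, so the sample visits 18/6 = 3 distinct residues mod 18.
Start 123 is inspector 15; the inspectors hit are 3, 9, 15.

3, 9, 15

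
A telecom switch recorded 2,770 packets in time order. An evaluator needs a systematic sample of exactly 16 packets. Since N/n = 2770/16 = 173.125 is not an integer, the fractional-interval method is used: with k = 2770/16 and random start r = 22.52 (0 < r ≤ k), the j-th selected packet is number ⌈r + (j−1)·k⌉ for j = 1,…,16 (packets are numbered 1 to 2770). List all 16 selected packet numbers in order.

23, 196, 369, 542, 716, 889, 1062, 1235, 1408, 1581, 1754, 1927, 2101, 2274, 2447, 2620

j=1: r + 0k = 22.52 → ⌈·⌉ = 23
j=2: r + 1k = 195.645 → ⌈·⌉ = 196
j=3: r + 2k = 368.77 → ⌈·⌉ = 369
j=4: r + 3k = 541.895 → ⌈·⌉ = 542
j=5: r + 4k = 715.02 → ⌈·⌉ = 716
j=6: r + 5k = 888.145 → ⌈·⌉ = 889
j=7: r + 6k = 1061.27 → ⌈·⌉ = 1062
j=8: r + 7k = 1234.395 → ⌈·⌉ = 1235
j=9: r + 8k = 1407.52 → ⌈·⌉ = 1408
j=10: r + 9k = 1580.645 → ⌈·⌉ = 1581
j=11: r + 10k = 1753.77 → ⌈·⌉ = 1754
j=12: r + 11k = 1926.895 → ⌈·⌉ = 1927
j=13: r + 12k = 2100.02 → ⌈·⌉ = 2101
j=14: r + 13k = 2273.145 → ⌈·⌉ = 2274
j=15: r + 14k = 2446.27 → ⌈·⌉ = 2447
j=16: r + 15k = 2619.395 → ⌈·⌉ = 2620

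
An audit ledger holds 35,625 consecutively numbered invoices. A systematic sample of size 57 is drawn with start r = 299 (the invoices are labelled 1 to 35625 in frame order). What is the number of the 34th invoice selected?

k = 35625/57 = 625
34th selection = r + (34−1)·k = 299 + 33×625 = 299 + 20625 = 20924

20924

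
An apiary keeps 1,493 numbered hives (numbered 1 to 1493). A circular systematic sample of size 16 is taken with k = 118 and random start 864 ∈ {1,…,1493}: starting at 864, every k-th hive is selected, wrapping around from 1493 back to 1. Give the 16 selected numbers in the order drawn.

Selection 1: 864
Selection 2: 864 + 118 = 982
Selection 3: 982 + 118 = 1100
Selection 4: 1100 + 118 = 1218
Selection 5: 1218 + 118 = 1336
Selection 6: 1336 + 118 = 1454
Selection 7: 1454 + 118 = 1572 → 1572 − 1493 = 79
Selection 8: 79 + 118 = 197
Selection 9: 197 + 118 = 315
Selection 10: 315 + 118 = 433
Selection 11: 433 + 118 = 551
Selection 12: 551 + 118 = 669
Selection 13: 669 + 118 = 787
Selection 14: 787 + 118 = 905
Selection 15: 905 + 118 = 1023
Selection 16: 1023 + 118 = 1141

864, 982, 1100, 1218, 1336, 1454, 79, 197, 315, 433, 551, 669, 787, 905, 1023, 1141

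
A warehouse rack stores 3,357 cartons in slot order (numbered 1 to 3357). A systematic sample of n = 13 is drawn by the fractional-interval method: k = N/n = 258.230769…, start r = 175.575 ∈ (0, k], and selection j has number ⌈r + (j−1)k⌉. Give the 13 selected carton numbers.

j=1: r + 0k = 175.575 → ⌈·⌉ = 176
j=2: r + 1k = 433.805769… → ⌈·⌉ = 434
j=3: r + 2k = 692.036538… → ⌈·⌉ = 693
j=4: r + 3k = 950.267307… → ⌈·⌉ = 951
j=5: r + 4k = 1208.498076… → ⌈·⌉ = 1209
j=6: r + 5k = 1466.728846… → ⌈·⌉ = 1467
j=7: r + 6k = 1724.959615… → ⌈·⌉ = 1725
j=8: r + 7k = 1983.190384… → ⌈·⌉ = 1984
j=9: r + 8k = 2241.421153… → ⌈·⌉ = 2242
j=10: r + 9k = 2499.651923… → ⌈·⌉ = 2500
j=11: r + 10k = 2757.882692… → ⌈·⌉ = 2758
j=12: r + 11k = 3016.113461… → ⌈·⌉ = 3017
j=13: r + 12k = 3274.344230… → ⌈·⌉ = 3275

176, 434, 693, 951, 1209, 1467, 1725, 1984, 2242, 2500, 2758, 3017, 3275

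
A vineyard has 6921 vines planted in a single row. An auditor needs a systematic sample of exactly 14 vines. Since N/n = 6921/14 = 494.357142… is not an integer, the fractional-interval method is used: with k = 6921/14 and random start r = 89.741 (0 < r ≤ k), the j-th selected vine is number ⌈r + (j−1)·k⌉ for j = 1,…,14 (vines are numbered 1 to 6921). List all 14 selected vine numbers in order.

j=1: r + 0k = 89.741 → ⌈·⌉ = 90
j=2: r + 1k = 584.098142… → ⌈·⌉ = 585
j=3: r + 2k = 1078.455285… → ⌈·⌉ = 1079
j=4: r + 3k = 1572.812428… → ⌈·⌉ = 1573
j=5: r + 4k = 2067.169571… → ⌈·⌉ = 2068
j=6: r + 5k = 2561.526714… → ⌈·⌉ = 2562
j=7: r + 6k = 3055.883857… → ⌈·⌉ = 3056
j=8: r + 7k = 3550.241 → ⌈·⌉ = 3551
j=9: r + 8k = 4044.598142… → ⌈·⌉ = 4045
j=10: r + 9k = 4538.955285… → ⌈·⌉ = 4539
j=11: r + 10k = 5033.312428… → ⌈·⌉ = 5034
j=12: r + 11k = 5527.669571… → ⌈·⌉ = 5528
j=13: r + 12k = 6022.026714… → ⌈·⌉ = 6023
j=14: r + 13k = 6516.383857… → ⌈·⌉ = 6517

90, 585, 1079, 1573, 2068, 2562, 3056, 3551, 4045, 4539, 5034, 5528, 6023, 6517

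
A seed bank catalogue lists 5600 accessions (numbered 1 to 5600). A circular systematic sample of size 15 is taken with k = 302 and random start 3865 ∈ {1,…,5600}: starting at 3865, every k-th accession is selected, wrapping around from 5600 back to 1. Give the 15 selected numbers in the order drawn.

3865, 4167, 4469, 4771, 5073, 5375, 77, 379, 681, 983, 1285, 1587, 1889, 2191, 2493

Selection 1: 3865
Selection 2: 3865 + 302 = 4167
Selection 3: 4167 + 302 = 4469
Selection 4: 4469 + 302 = 4771
Selection 5: 4771 + 302 = 5073
Selection 6: 5073 + 302 = 5375
Selection 7: 5375 + 302 = 5677 → 5677 − 5600 = 77
Selection 8: 77 + 302 = 379
Selection 9: 379 + 302 = 681
Selection 10: 681 + 302 = 983
Selection 11: 983 + 302 = 1285
Selection 12: 1285 + 302 = 1587
Selection 13: 1587 + 302 = 1889
Selection 14: 1889 + 302 = 2191
Selection 15: 2191 + 302 = 2493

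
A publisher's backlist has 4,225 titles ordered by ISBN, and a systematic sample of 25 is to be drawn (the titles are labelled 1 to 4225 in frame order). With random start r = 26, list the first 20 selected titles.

26, 195, 364, 533, 702, 871, 1040, 1209, 1378, 1547, 1716, 1885, 2054, 2223, 2392, 2561, 2730, 2899, 3068, 3237

k = N/n = 4225/25 = 169
title 1: 26
title 2: 26 + 169 = 195
title 3: 195 + 169 = 364
title 4: 364 + 169 = 533
title 5: 533 + 169 = 702
title 6: 702 + 169 = 871
title 7: 871 + 169 = 1040
title 8: 1040 + 169 = 1209
title 9: 1209 + 169 = 1378
title 10: 1378 + 169 = 1547
title 11: 1547 + 169 = 1716
title 12: 1716 + 169 = 1885
title 13: 1885 + 169 = 2054
title 14: 2054 + 169 = 2223
title 15: 2223 + 169 = 2392
title 16: 2392 + 169 = 2561
title 17: 2561 + 169 = 2730
title 18: 2730 + 169 = 2899
title 19: 2899 + 169 = 3068
title 20: 3068 + 169 = 3237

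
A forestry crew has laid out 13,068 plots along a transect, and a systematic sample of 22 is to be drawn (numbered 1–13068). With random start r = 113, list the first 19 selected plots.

k = N/n = 13068/22 = 594
plot 1: 113
plot 2: 113 + 594 = 707
plot 3: 707 + 594 = 1301
plot 4: 1301 + 594 = 1895
plot 5: 1895 + 594 = 2489
plot 6: 2489 + 594 = 3083
plot 7: 3083 + 594 = 3677
plot 8: 3677 + 594 = 4271
plot 9: 4271 + 594 = 4865
plot 10: 4865 + 594 = 5459
plot 11: 5459 + 594 = 6053
plot 12: 6053 + 594 = 6647
plot 13: 6647 + 594 = 7241
plot 14: 7241 + 594 = 7835
plot 15: 7835 + 594 = 8429
plot 16: 8429 + 594 = 9023
plot 17: 9023 + 594 = 9617
plot 18: 9617 + 594 = 10211
plot 19: 10211 + 594 = 10805

113, 707, 1301, 1895, 2489, 3083, 3677, 4271, 4865, 5459, 6053, 6647, 7241, 7835, 8429, 9023, 9617, 10211, 10805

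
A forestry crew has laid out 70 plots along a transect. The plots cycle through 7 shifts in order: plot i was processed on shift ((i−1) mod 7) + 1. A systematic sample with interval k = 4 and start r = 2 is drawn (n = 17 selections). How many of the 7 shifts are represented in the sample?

Consecutive selections differ by k = 4, so their shift numbers differ by 4 mod 7 = 4.
gcd(4, 7) = 1, so the sample visits 7/1 = 7 distinct residues mod 7.
Start 2 is shift 2; the shifts hit are 1, 2, 3, 4, 5, 6, 7.

7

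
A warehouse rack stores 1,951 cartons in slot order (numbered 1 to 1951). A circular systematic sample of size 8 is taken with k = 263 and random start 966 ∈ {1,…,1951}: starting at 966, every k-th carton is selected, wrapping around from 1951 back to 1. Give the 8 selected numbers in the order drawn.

966, 1229, 1492, 1755, 67, 330, 593, 856

Selection 1: 966
Selection 2: 966 + 263 = 1229
Selection 3: 1229 + 263 = 1492
Selection 4: 1492 + 263 = 1755
Selection 5: 1755 + 263 = 2018 → 2018 − 1951 = 67
Selection 6: 67 + 263 = 330
Selection 7: 330 + 263 = 593
Selection 8: 593 + 263 = 856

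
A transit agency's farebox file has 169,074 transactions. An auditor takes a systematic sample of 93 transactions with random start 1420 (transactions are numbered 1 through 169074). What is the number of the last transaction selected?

168676

k = 169074/93 = 1818
93rd selection = r + (93−1)·k = 1420 + 92×1818 = 1420 + 167256 = 168676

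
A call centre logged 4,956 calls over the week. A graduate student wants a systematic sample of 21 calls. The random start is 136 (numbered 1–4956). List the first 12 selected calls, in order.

136, 372, 608, 844, 1080, 1316, 1552, 1788, 2024, 2260, 2496, 2732

k = N/n = 4956/21 = 236
call 1: 136
call 2: 136 + 236 = 372
call 3: 372 + 236 = 608
call 4: 608 + 236 = 844
call 5: 844 + 236 = 1080
call 6: 1080 + 236 = 1316
call 7: 1316 + 236 = 1552
call 8: 1552 + 236 = 1788
call 9: 1788 + 236 = 2024
call 10: 2024 + 236 = 2260
call 11: 2260 + 236 = 2496
call 12: 2496 + 236 = 2732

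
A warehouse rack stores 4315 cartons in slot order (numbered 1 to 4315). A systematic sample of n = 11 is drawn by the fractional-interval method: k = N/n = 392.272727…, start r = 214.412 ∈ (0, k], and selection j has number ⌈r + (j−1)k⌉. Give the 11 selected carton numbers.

215, 607, 999, 1392, 1784, 2176, 2569, 2961, 3353, 3745, 4138

j=1: r + 0k = 214.412 → ⌈·⌉ = 215
j=2: r + 1k = 606.684727… → ⌈·⌉ = 607
j=3: r + 2k = 998.957454… → ⌈·⌉ = 999
j=4: r + 3k = 1391.230181… → ⌈·⌉ = 1392
j=5: r + 4k = 1783.502909… → ⌈·⌉ = 1784
j=6: r + 5k = 2175.775636… → ⌈·⌉ = 2176
j=7: r + 6k = 2568.048363… → ⌈·⌉ = 2569
j=8: r + 7k = 2960.321090… → ⌈·⌉ = 2961
j=9: r + 8k = 3352.593818… → ⌈·⌉ = 3353
j=10: r + 9k = 3744.866545… → ⌈·⌉ = 3745
j=11: r + 10k = 4137.139272… → ⌈·⌉ = 4138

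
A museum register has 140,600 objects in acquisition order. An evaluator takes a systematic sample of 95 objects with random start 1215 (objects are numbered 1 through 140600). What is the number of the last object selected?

140335

k = 140600/95 = 1480
95th selection = r + (95−1)·k = 1215 + 94×1480 = 1215 + 139120 = 140335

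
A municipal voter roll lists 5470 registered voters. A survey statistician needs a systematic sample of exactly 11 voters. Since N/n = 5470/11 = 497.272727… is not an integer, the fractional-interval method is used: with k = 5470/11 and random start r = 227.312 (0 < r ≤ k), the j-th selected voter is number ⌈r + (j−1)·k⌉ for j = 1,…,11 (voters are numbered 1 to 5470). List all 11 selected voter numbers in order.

j=1: r + 0k = 227.312 → ⌈·⌉ = 228
j=2: r + 1k = 724.584727… → ⌈·⌉ = 725
j=3: r + 2k = 1221.857454… → ⌈·⌉ = 1222
j=4: r + 3k = 1719.130181… → ⌈·⌉ = 1720
j=5: r + 4k = 2216.402909… → ⌈·⌉ = 2217
j=6: r + 5k = 2713.675636… → ⌈·⌉ = 2714
j=7: r + 6k = 3210.948363… → ⌈·⌉ = 3211
j=8: r + 7k = 3708.221090… → ⌈·⌉ = 3709
j=9: r + 8k = 4205.493818… → ⌈·⌉ = 4206
j=10: r + 9k = 4702.766545… → ⌈·⌉ = 4703
j=11: r + 10k = 5200.039272… → ⌈·⌉ = 5201

228, 725, 1222, 1720, 2217, 2714, 3211, 3709, 4206, 4703, 5201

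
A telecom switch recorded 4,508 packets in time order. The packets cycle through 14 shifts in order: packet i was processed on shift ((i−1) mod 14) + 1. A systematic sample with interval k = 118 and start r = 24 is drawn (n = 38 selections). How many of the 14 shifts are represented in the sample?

Consecutive selections differ by k = 118, so their shift numbers differ by 118 mod 14 = 6.
gcd(118, 14) = 2, so the sample visits 14/2 = 7 distinct residues mod 14.
Start 24 is shift 10; the shifts hit are 2, 4, 6, 8, 10, 12, 14.

7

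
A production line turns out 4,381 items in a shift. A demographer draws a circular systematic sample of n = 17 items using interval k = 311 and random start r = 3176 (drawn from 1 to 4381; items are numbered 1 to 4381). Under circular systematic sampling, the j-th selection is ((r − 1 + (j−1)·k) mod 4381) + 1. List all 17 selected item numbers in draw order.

Selection 1: 3176
Selection 2: 3176 + 311 = 3487
Selection 3: 3487 + 311 = 3798
Selection 4: 3798 + 311 = 4109
Selection 5: 4109 + 311 = 4420 → 4420 − 4381 = 39
Selection 6: 39 + 311 = 350
Selection 7: 350 + 311 = 661
Selection 8: 661 + 311 = 972
Selection 9: 972 + 311 = 1283
Selection 10: 1283 + 311 = 1594
Selection 11: 1594 + 311 = 1905
Selection 12: 1905 + 311 = 2216
Selection 13: 2216 + 311 = 2527
Selection 14: 2527 + 311 = 2838
Selection 15: 2838 + 311 = 3149
Selection 16: 3149 + 311 = 3460
Selection 17: 3460 + 311 = 3771

3176, 3487, 3798, 4109, 39, 350, 661, 972, 1283, 1594, 1905, 2216, 2527, 2838, 3149, 3460, 3771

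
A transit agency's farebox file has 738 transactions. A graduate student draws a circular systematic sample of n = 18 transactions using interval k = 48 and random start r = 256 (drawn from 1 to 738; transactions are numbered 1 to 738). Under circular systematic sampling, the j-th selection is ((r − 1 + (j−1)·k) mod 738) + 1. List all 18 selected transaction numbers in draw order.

Selection 1: 256
Selection 2: 256 + 48 = 304
Selection 3: 304 + 48 = 352
Selection 4: 352 + 48 = 400
Selection 5: 400 + 48 = 448
Selection 6: 448 + 48 = 496
Selection 7: 496 + 48 = 544
Selection 8: 544 + 48 = 592
Selection 9: 592 + 48 = 640
Selection 10: 640 + 48 = 688
Selection 11: 688 + 48 = 736
Selection 12: 736 + 48 = 784 → 784 − 738 = 46
Selection 13: 46 + 48 = 94
Selection 14: 94 + 48 = 142
Selection 15: 142 + 48 = 190
Selection 16: 190 + 48 = 238
Selection 17: 238 + 48 = 286
Selection 18: 286 + 48 = 334

256, 304, 352, 400, 448, 496, 544, 592, 640, 688, 736, 46, 94, 142, 190, 238, 286, 334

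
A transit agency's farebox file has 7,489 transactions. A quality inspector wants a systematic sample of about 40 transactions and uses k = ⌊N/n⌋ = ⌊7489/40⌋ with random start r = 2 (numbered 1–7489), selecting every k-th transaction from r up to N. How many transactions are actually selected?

k = ⌊7489/40⌋ = 187
Achieved size = ⌊(7489 − 2)/187⌋ + 1 = ⌊7487/187⌋ + 1 = 40 + 1 = 41
(last selection: 2 + 40×187 = 7482 ≤ 7489; next would be 7669 > 7489)

41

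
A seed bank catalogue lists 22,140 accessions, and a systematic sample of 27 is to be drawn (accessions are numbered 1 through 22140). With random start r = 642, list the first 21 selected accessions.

k = N/n = 22140/27 = 820
accession 1: 642
accession 2: 642 + 820 = 1462
accession 3: 1462 + 820 = 2282
accession 4: 2282 + 820 = 3102
accession 5: 3102 + 820 = 3922
accession 6: 3922 + 820 = 4742
accession 7: 4742 + 820 = 5562
accession 8: 5562 + 820 = 6382
accession 9: 6382 + 820 = 7202
accession 10: 7202 + 820 = 8022
accession 11: 8022 + 820 = 8842
accession 12: 8842 + 820 = 9662
accession 13: 9662 + 820 = 10482
accession 14: 10482 + 820 = 11302
accession 15: 11302 + 820 = 12122
accession 16: 12122 + 820 = 12942
accession 17: 12942 + 820 = 13762
accession 18: 13762 + 820 = 14582
accession 19: 14582 + 820 = 15402
accession 20: 15402 + 820 = 16222
accession 21: 16222 + 820 = 17042

642, 1462, 2282, 3102, 3922, 4742, 5562, 6382, 7202, 8022, 8842, 9662, 10482, 11302, 12122, 12942, 13762, 14582, 15402, 16222, 17042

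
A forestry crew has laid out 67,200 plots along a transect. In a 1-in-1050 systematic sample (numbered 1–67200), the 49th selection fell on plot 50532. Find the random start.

132

k = 1050
r = 50532 − (49−1)×1050 = 50532 − 50400 = 132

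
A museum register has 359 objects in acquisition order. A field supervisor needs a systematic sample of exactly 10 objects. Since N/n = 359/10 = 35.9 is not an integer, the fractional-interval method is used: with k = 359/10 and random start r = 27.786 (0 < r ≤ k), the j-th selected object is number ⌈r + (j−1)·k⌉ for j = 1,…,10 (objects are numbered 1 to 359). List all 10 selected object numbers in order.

28, 64, 100, 136, 172, 208, 244, 280, 315, 351

j=1: r + 0k = 27.786 → ⌈·⌉ = 28
j=2: r + 1k = 63.686 → ⌈·⌉ = 64
j=3: r + 2k = 99.586 → ⌈·⌉ = 100
j=4: r + 3k = 135.486 → ⌈·⌉ = 136
j=5: r + 4k = 171.386 → ⌈·⌉ = 172
j=6: r + 5k = 207.286 → ⌈·⌉ = 208
j=7: r + 6k = 243.186 → ⌈·⌉ = 244
j=8: r + 7k = 279.086 → ⌈·⌉ = 280
j=9: r + 8k = 314.986 → ⌈·⌉ = 315
j=10: r + 9k = 350.886 → ⌈·⌉ = 351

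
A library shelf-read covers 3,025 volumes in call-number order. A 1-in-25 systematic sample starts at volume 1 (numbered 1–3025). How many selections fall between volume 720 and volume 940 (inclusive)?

k = 25
First selection ≥ 720: 1 + ⌈(720−1)/25⌉·25 = 1 + 29×25 = 726
Last selection ≤ 940: 1 + ⌊(940−1)/25⌋·25 = 1 + 37×25 = 926
Count = 37 − 29 + 1 = 9

9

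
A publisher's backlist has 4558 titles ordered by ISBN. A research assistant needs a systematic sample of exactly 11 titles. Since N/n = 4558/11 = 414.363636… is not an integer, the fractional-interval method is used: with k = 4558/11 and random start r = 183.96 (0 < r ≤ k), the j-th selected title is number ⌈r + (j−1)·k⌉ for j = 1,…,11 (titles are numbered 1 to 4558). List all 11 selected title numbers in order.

j=1: r + 0k = 183.96 → ⌈·⌉ = 184
j=2: r + 1k = 598.323636… → ⌈·⌉ = 599
j=3: r + 2k = 1012.687272… → ⌈·⌉ = 1013
j=4: r + 3k = 1427.050909… → ⌈·⌉ = 1428
j=5: r + 4k = 1841.414545… → ⌈·⌉ = 1842
j=6: r + 5k = 2255.778181… → ⌈·⌉ = 2256
j=7: r + 6k = 2670.141818… → ⌈·⌉ = 2671
j=8: r + 7k = 3084.505454… → ⌈·⌉ = 3085
j=9: r + 8k = 3498.869090… → ⌈·⌉ = 3499
j=10: r + 9k = 3913.232727… → ⌈·⌉ = 3914
j=11: r + 10k = 4327.596363… → ⌈·⌉ = 4328

184, 599, 1013, 1428, 1842, 2256, 2671, 3085, 3499, 3914, 4328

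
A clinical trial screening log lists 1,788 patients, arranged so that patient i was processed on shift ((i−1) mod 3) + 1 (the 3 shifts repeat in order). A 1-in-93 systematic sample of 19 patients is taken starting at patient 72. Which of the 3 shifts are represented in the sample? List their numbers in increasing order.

3

Consecutive selections differ by k = 93, so their shift numbers differ by 93 mod 3 = 0.
gcd(93, 3) = 3, so the sample visits 3/3 = 1 distinct residues mod 3.
Start 72 is shift 3; the shifts hit are 3.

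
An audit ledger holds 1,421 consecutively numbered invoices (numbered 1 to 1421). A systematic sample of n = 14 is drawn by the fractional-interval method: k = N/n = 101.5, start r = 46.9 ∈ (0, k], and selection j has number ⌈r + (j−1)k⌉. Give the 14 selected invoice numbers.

j=1: r + 0k = 46.9 → ⌈·⌉ = 47
j=2: r + 1k = 148.4 → ⌈·⌉ = 149
j=3: r + 2k = 249.9 → ⌈·⌉ = 250
j=4: r + 3k = 351.4 → ⌈·⌉ = 352
j=5: r + 4k = 452.9 → ⌈·⌉ = 453
j=6: r + 5k = 554.4 → ⌈·⌉ = 555
j=7: r + 6k = 655.9 → ⌈·⌉ = 656
j=8: r + 7k = 757.4 → ⌈·⌉ = 758
j=9: r + 8k = 858.9 → ⌈·⌉ = 859
j=10: r + 9k = 960.4 → ⌈·⌉ = 961
j=11: r + 10k = 1061.9 → ⌈·⌉ = 1062
j=12: r + 11k = 1163.4 → ⌈·⌉ = 1164
j=13: r + 12k = 1264.9 → ⌈·⌉ = 1265
j=14: r + 13k = 1366.4 → ⌈·⌉ = 1367

47, 149, 250, 352, 453, 555, 656, 758, 859, 961, 1062, 1164, 1265, 1367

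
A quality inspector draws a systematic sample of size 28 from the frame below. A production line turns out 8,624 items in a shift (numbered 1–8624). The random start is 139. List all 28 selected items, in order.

139, 447, 755, 1063, 1371, 1679, 1987, 2295, 2603, 2911, 3219, 3527, 3835, 4143, 4451, 4759, 5067, 5375, 5683, 5991, 6299, 6607, 6915, 7223, 7531, 7839, 8147, 8455

k = N/n = 8624/28 = 308
item 1: 139
item 2: 139 + 308 = 447
item 3: 447 + 308 = 755
item 4: 755 + 308 = 1063
item 5: 1063 + 308 = 1371
item 6: 1371 + 308 = 1679
item 7: 1679 + 308 = 1987
item 8: 1987 + 308 = 2295
item 9: 2295 + 308 = 2603
item 10: 2603 + 308 = 2911
item 11: 2911 + 308 = 3219
item 12: 3219 + 308 = 3527
item 13: 3527 + 308 = 3835
item 14: 3835 + 308 = 4143
item 15: 4143 + 308 = 4451
item 16: 4451 + 308 = 4759
item 17: 4759 + 308 = 5067
item 18: 5067 + 308 = 5375
item 19: 5375 + 308 = 5683
item 20: 5683 + 308 = 5991
item 21: 5991 + 308 = 6299
item 22: 6299 + 308 = 6607
item 23: 6607 + 308 = 6915
item 24: 6915 + 308 = 7223
item 25: 7223 + 308 = 7531
item 26: 7531 + 308 = 7839
item 27: 7839 + 308 = 8147
item 28: 8147 + 308 = 8455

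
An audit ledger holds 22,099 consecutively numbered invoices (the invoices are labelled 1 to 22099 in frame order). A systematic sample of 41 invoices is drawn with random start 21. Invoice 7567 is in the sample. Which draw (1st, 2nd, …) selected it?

k = 22099/41 = 539
position = (7567 − 21)/539 + 1 = 7546/539 + 1 = 14 + 1 = 15

15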